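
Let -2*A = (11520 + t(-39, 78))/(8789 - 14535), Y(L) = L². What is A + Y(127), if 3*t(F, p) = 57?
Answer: 185366007/11492 ≈ 16130.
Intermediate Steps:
t(F, p) = 19 (t(F, p) = (⅓)*57 = 19)
A = 11539/11492 (A = -(11520 + 19)/(2*(8789 - 14535)) = -11539/(2*(-5746)) = -11539*(-1)/(2*5746) = -½*(-11539/5746) = 11539/11492 ≈ 1.0041)
A + Y(127) = 11539/11492 + 127² = 11539/11492 + 16129 = 185366007/11492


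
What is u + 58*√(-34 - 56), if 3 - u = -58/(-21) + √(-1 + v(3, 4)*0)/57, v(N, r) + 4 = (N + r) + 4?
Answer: 5/21 - I/57 + 174*I*√10 ≈ 0.2381 + 550.22*I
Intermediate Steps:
v(N, r) = N + r (v(N, r) = -4 + ((N + r) + 4) = -4 + (4 + N + r) = N + r)
u = 5/21 - I/57 (u = 3 - (-58/(-21) + √(-1 + (3 + 4)*0)/57) = 3 - (-58*(-1/21) + √(-1 + 7*0)*(1/57)) = 3 - (58/21 + √(-1 + 0)*(1/57)) = 3 - (58/21 + √(-1)*(1/57)) = 3 - (58/21 + I*(1/57)) = 3 - (58/21 + I/57) = 3 + (-58/21 - I/57) = 5/21 - I/57 ≈ 0.2381 - 0.017544*I)
u + 58*√(-34 - 56) = (5/21 - I/57) + 58*√(-34 - 56) = (5/21 - I/57) + 58*√(-90) = (5/21 - I/57) + 58*(3*I*√10) = (5/21 - I/57) + 174*I*√10 = 5/21 - I/57 + 174*I*√10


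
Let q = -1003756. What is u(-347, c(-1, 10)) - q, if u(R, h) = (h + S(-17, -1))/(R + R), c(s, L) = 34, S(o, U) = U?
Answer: 696606631/694 ≈ 1.0038e+6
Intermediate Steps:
u(R, h) = (-1 + h)/(2*R) (u(R, h) = (h - 1)/(R + R) = (-1 + h)/((2*R)) = (-1 + h)*(1/(2*R)) = (-1 + h)/(2*R))
u(-347, c(-1, 10)) - q = (1/2)*(-1 + 34)/(-347) - 1*(-1003756) = (1/2)*(-1/347)*33 + 1003756 = -33/694 + 1003756 = 696606631/694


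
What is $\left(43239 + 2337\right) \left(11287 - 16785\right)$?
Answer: $-250576848$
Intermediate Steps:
$\left(43239 + 2337\right) \left(11287 - 16785\right) = 45576 \left(-5498\right) = -250576848$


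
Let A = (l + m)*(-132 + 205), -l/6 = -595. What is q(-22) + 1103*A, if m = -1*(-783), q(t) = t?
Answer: 350499185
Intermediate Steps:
m = 783
l = 3570 (l = -6*(-595) = 3570)
A = 317769 (A = (3570 + 783)*(-132 + 205) = 4353*73 = 317769)
q(-22) + 1103*A = -22 + 1103*317769 = -22 + 350499207 = 350499185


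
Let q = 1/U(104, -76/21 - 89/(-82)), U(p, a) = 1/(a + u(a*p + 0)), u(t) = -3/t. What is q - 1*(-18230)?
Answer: 3560559796249/195340236 ≈ 18227.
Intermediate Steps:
U(p, a) = 1/(a - 3/(a*p)) (U(p, a) = 1/(a - 3/(a*p + 0)) = 1/(a - 3*1/(a*p)) = 1/(a - 3/(a*p)))
q = -492706031/195340236 (q = 1/((-76/21 - 89/(-82))*104/(-3 + 104*(-76/21 - 89/(-82))**2)) = 1/((-76*1/21 - 89*(-1/82))*104/(-3 + 104*(-76*1/21 - 89*(-1/82))**2)) = 1/((-76/21 + 89/82)*104/(-3 + 104*(-76/21 + 89/82)**2)) = 1/(-4363/1722*104/(-3 + 104*(-4363/1722)**2)) = 1/(-4363/1722*104/(-3 + 104*(19035769/2965284))) = 1/(-4363/1722*104/(-3 + 494929994/741321)) = 1/(-4363/1722*104/492706031/741321) = 1/(-4363/1722*104*741321/492706031) = 1/(-195340236/492706031) = -492706031/195340236 ≈ -2.5223)
q - 1*(-18230) = -492706031/195340236 - 1*(-18230) = -492706031/195340236 + 18230 = 3560559796249/195340236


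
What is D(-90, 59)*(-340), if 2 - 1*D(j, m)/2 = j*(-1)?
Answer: 59840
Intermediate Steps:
D(j, m) = 4 + 2*j (D(j, m) = 4 - 2*j*(-1) = 4 - (-2)*j = 4 + 2*j)
D(-90, 59)*(-340) = (4 + 2*(-90))*(-340) = (4 - 180)*(-340) = -176*(-340) = 59840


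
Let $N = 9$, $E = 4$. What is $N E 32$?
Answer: $1152$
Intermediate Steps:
$N E 32 = 9 \cdot 4 \cdot 32 = 36 \cdot 32 = 1152$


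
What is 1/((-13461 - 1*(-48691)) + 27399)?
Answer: 1/62629 ≈ 1.5967e-5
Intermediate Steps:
1/((-13461 - 1*(-48691)) + 27399) = 1/((-13461 + 48691) + 27399) = 1/(35230 + 27399) = 1/62629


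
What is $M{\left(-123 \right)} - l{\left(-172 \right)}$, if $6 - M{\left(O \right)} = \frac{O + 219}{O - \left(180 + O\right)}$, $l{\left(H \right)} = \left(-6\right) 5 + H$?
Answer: $\frac{3128}{15} \approx 208.53$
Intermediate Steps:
$l{\left(H \right)} = -30 + H$
$M{\left(O \right)} = \frac{433}{60} + \frac{O}{180}$ ($M{\left(O \right)} = 6 - \frac{O + 219}{O - \left(180 + O\right)} = 6 - \frac{219 + O}{-180} = 6 - \left(219 + O\right) \left(- \frac{1}{180}\right) = 6 - \left(- \frac{73}{60} - \frac{O}{180}\right) = 6 + \left(\frac{73}{60} + \frac{O}{180}\right) = \frac{433}{60} + \frac{O}{180}$)
$M{\left(-123 \right)} - l{\left(-172 \right)} = \left(\frac{433}{60} + \frac{1}{180} \left(-123\right)\right) - \left(-30 - 172\right) = \left(\frac{433}{60} - \frac{41}{60}\right) - -202 = \frac{98}{15} + 202 = \frac{3128}{15}$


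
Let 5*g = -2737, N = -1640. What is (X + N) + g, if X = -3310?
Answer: -27487/5 ≈ -5497.4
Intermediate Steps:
g = -2737/5 (g = (⅕)*(-2737) = -2737/5 ≈ -547.40)
(X + N) + g = (-3310 - 1640) - 2737/5 = -4950 - 2737/5 = -27487/5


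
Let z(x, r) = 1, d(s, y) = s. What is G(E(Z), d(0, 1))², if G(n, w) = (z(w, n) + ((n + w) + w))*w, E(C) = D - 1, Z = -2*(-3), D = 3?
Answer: 0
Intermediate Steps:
Z = 6
E(C) = 2 (E(C) = 3 - 1 = 2)
G(n, w) = w*(1 + n + 2*w) (G(n, w) = (1 + ((n + w) + w))*w = (1 + (n + 2*w))*w = (1 + n + 2*w)*w = w*(1 + n + 2*w))
G(E(Z), d(0, 1))² = (0*(1 + 2 + 2*0))² = (0*(1 + 2 + 0))² = (0*3)² = 0² = 0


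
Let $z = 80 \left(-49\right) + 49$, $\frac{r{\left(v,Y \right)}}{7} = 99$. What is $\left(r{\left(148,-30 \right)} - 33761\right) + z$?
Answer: $-36939$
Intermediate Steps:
$r{\left(v,Y \right)} = 693$ ($r{\left(v,Y \right)} = 7 \cdot 99 = 693$)
$z = -3871$ ($z = -3920 + 49 = -3871$)
$\left(r{\left(148,-30 \right)} - 33761\right) + z = \left(693 - 33761\right) - 3871 = -33068 - 3871 = -36939$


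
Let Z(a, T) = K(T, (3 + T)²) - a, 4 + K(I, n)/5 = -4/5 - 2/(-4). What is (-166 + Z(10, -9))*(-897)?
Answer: 354315/2 ≈ 1.7716e+5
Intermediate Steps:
K(I, n) = -43/2 (K(I, n) = -20 + 5*(-4/5 - 2/(-4)) = -20 + 5*(-4*⅕ - 2*(-¼)) = -20 + 5*(-⅘ + ½) = -20 + 5*(-3/10) = -20 - 3/2 = -43/2)
Z(a, T) = -43/2 - a
(-166 + Z(10, -9))*(-897) = (-166 + (-43/2 - 1*10))*(-897) = (-166 + (-43/2 - 10))*(-897) = (-166 - 63/2)*(-897) = -395/2*(-897) = 354315/2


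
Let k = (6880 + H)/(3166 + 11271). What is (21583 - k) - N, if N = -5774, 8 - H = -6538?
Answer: 394939583/14437 ≈ 27356.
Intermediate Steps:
H = 6546 (H = 8 - 1*(-6538) = 8 + 6538 = 6546)
k = 13426/14437 (k = (6880 + 6546)/(3166 + 11271) = 13426/14437 ≈ 0.92997)
(21583 - k) - N = (21583 - 1*13426/14437) - 1*(-5774) = (21583 - 13426/14437) + 5774 = 311580345/14437 + 5774 = 394939583/14437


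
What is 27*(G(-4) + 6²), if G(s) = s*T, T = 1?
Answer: 864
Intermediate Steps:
G(s) = s (G(s) = s*1 = s)
27*(G(-4) + 6²) = 27*(-4 + 6²) = 27*(-4 + 36) = 27*32 = 864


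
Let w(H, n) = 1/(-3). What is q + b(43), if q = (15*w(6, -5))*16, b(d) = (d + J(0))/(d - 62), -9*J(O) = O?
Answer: -1563/19 ≈ -82.263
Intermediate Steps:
J(O) = -O/9
w(H, n) = -⅓
b(d) = d/(-62 + d) (b(d) = (d - ⅑*0)/(d - 62) = (d + 0)/(-62 + d) = d/(-62 + d))
q = -80 (q = (15*(-⅓))*16 = -5*16 = -80)
q + b(43) = -80 + 43/(-62 + 43) = -80 + 43/(-19) = -80 + 43*(-1/19) = -80 - 43/19 = -1563/19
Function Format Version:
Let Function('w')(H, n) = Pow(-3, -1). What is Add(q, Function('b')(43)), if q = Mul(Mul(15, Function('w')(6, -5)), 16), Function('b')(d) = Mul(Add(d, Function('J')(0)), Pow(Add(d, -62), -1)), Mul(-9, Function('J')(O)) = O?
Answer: Rational(-1563, 19) ≈ -82.263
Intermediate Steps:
Function('J')(O) = Mul(Rational(-1, 9), O)
Function('w')(H, n) = Rational(-1, 3)
Function('b')(d) = Mul(d, Pow(Add(-62, d), -1)) (Function('b')(d) = Mul(Add(d, Mul(Rational(-1, 9), 0)), Pow(Add(d, -62), -1)) = Mul(Add(d, 0), Pow(Add(-62, d), -1)) = Mul(d, Pow(Add(-62, d), -1)))
q = -80 (q = Mul(Mul(15, Rational(-1, 3)), 16) = Mul(-5, 16) = -80)
Add(q, Function('b')(43)) = Add(-80, Mul(43, Pow(Add(-62, 43), -1))) = Add(-80, Mul(43, Pow(-19, -1))) = Add(-80, Mul(43, Rational(-1, 19))) = Add(-80, Rational(-43, 19)) = Rational(-1563, 19)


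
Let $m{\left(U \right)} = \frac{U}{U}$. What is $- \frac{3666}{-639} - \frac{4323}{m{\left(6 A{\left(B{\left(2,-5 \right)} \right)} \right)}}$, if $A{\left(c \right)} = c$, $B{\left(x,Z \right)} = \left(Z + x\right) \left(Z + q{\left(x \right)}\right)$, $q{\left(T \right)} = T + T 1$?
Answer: $- \frac{919577}{213} \approx -4317.3$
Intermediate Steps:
$q{\left(T \right)} = 2 T$ ($q{\left(T \right)} = T + T = 2 T$)
$B{\left(x,Z \right)} = \left(Z + x\right) \left(Z + 2 x\right)$
$m{\left(U \right)} = 1$
$- \frac{3666}{-639} - \frac{4323}{m{\left(6 A{\left(B{\left(2,-5 \right)} \right)} \right)}} = - \frac{3666}{-639} - \frac{4323}{1} = \left(-3666\right) \left(- \frac{1}{639}\right) - 4323 = \frac{1222}{213} - 4323 = - \frac{919577}{213}$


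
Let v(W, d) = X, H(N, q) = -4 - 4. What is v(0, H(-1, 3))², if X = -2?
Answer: 4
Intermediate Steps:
H(N, q) = -8
v(W, d) = -2
v(0, H(-1, 3))² = (-2)² = 4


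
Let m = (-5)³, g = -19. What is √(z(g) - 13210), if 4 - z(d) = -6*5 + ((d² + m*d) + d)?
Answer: I*√15893 ≈ 126.07*I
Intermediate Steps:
m = -125
z(d) = 34 - d² + 124*d (z(d) = 4 - (-6*5 + ((d² - 125*d) + d)) = 4 - (-30 + (d² - 124*d)) = 4 - (-30 + d² - 124*d) = 4 + (30 - d² + 124*d) = 34 - d² + 124*d)
√(z(g) - 13210) = √((34 - 1*(-19)² + 124*(-19)) - 13210) = √((34 - 1*361 - 2356) - 13210) = √((34 - 361 - 2356) - 13210) = √(-2683 - 13210) = √(-15893) = I*√15893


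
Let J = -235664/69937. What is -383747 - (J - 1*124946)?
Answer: -175723591/679 ≈ -2.5880e+5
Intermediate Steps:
J = -2288/679 (J = -235664*1/69937 = -2288/679 ≈ -3.3697)
-383747 - (J - 1*124946) = -383747 - (-2288/679 - 1*124946) = -383747 - (-2288/679 - 124946) = -383747 - 1*(-84840622/679) = -383747 + 84840622/679 = -175723591/679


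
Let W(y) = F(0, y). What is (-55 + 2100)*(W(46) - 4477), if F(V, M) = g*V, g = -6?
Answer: -9155465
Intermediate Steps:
F(V, M) = -6*V
W(y) = 0 (W(y) = -6*0 = 0)
(-55 + 2100)*(W(46) - 4477) = (-55 + 2100)*(0 - 4477) = 2045*(-4477) = -9155465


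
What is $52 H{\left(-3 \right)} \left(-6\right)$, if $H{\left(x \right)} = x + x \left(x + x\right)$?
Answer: $-4680$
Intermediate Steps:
$H{\left(x \right)} = x + 2 x^{2}$ ($H{\left(x \right)} = x + x 2 x = x + 2 x^{2}$)
$52 H{\left(-3 \right)} \left(-6\right) = 52 \left(- 3 \left(1 + 2 \left(-3\right)\right)\right) \left(-6\right) = 52 \left(- 3 \left(1 - 6\right)\right) \left(-6\right) = 52 \left(\left(-3\right) \left(-5\right)\right) \left(-6\right) = 52 \cdot 15 \left(-6\right) = 780 \left(-6\right) = -4680$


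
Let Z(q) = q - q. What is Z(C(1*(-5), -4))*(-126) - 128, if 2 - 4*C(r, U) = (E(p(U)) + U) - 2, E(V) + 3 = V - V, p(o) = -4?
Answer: -128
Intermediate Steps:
E(V) = -3 (E(V) = -3 + (V - V) = -3 + 0 = -3)
C(r, U) = 7/4 - U/4 (C(r, U) = ½ - ((-3 + U) - 2)/4 = ½ - (-5 + U)/4 = ½ + (5/4 - U/4) = 7/4 - U/4)
Z(q) = 0
Z(C(1*(-5), -4))*(-126) - 128 = 0*(-126) - 128 = 0 - 128 = -128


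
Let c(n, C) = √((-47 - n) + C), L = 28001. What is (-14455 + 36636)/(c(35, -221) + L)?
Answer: 621090181/784056304 - 22181*I*√303/784056304 ≈ 0.79215 - 0.00049244*I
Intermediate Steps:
c(n, C) = √(-47 + C - n)
(-14455 + 36636)/(c(35, -221) + L) = (-14455 + 36636)/(√(-47 - 221 - 1*35) + 28001) = 22181/(√(-47 - 221 - 35) + 28001) = 22181/(√(-303) + 28001) = 22181/(I*√303 + 28001) = 22181/(28001 + I*√303)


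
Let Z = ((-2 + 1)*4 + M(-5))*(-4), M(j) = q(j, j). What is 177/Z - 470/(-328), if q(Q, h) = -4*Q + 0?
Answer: -3497/2624 ≈ -1.3327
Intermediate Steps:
q(Q, h) = -4*Q
M(j) = -4*j
Z = -64 (Z = ((-2 + 1)*4 - 4*(-5))*(-4) = (-1*4 + 20)*(-4) = (-4 + 20)*(-4) = 16*(-4) = -64)
177/Z - 470/(-328) = 177/(-64) - 470/(-328) = 177*(-1/64) - 470*(-1/328) = -177/64 + 235/164 = -3497/2624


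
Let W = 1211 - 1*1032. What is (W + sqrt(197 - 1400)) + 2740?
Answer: 2919 + I*sqrt(1203) ≈ 2919.0 + 34.684*I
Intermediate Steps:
W = 179 (W = 1211 - 1032 = 179)
(W + sqrt(197 - 1400)) + 2740 = (179 + sqrt(197 - 1400)) + 2740 = (179 + sqrt(-1203)) + 2740 = (179 + I*sqrt(1203)) + 2740 = 2919 + I*sqrt(1203)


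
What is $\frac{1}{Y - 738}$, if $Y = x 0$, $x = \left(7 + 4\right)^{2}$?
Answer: $- \frac{1}{738} \approx -0.001355$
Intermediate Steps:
$x = 121$ ($x = 11^{2} = 121$)
$Y = 0$ ($Y = 121 \cdot 0 = 0$)
$\frac{1}{Y - 738} = \frac{1}{0 - 738} = \frac{1}{-738} = - \frac{1}{738}$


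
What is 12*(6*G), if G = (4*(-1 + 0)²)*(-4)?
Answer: -1152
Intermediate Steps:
G = -16 (G = (4*(-1)²)*(-4) = (4*1)*(-4) = 4*(-4) = -16)
12*(6*G) = 12*(6*(-16)) = 12*(-96) = -1152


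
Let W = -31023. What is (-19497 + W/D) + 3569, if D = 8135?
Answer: -129605303/8135 ≈ -15932.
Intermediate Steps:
(-19497 + W/D) + 3569 = (-19497 - 31023/8135) + 3569 = -158639118/8135 + 3569 = -129605303/8135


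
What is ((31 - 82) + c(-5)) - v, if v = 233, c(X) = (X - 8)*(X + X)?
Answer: -154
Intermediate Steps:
c(X) = 2*X*(-8 + X) (c(X) = (-8 + X)*(2*X) = 2*X*(-8 + X))
((31 - 82) + c(-5)) - v = ((31 - 82) + 2*(-5)*(-8 - 5)) - 1*233 = (-51 + 2*(-5)*(-13)) - 233 = (-51 + 130) - 233 = 79 - 233 = -154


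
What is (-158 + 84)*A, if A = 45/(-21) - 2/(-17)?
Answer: 17834/119 ≈ 149.87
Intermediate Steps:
A = -241/119 (A = 45*(-1/21) - 2*(-1/17) = -15/7 + 2/17 = -241/119 ≈ -2.0252)
(-158 + 84)*A = (-158 + 84)*(-241/119) = -74*(-241/119) = 17834/119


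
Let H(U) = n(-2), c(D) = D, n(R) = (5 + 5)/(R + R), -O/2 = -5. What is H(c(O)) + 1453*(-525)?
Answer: -1525655/2 ≈ -7.6283e+5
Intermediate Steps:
O = 10 (O = -2*(-5) = 10)
n(R) = 5/R (n(R) = 10/((2*R)) = 10*(1/(2*R)) = 5/R)
H(U) = -5/2 (H(U) = 5/(-2) = 5*(-½) = -5/2)
H(c(O)) + 1453*(-525) = -5/2 + 1453*(-525) = -5/2 - 762825 = -1525655/2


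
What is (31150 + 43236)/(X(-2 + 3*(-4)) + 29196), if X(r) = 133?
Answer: 74386/29329 ≈ 2.5363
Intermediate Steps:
(31150 + 43236)/(X(-2 + 3*(-4)) + 29196) = (31150 + 43236)/(133 + 29196) = 74386/29329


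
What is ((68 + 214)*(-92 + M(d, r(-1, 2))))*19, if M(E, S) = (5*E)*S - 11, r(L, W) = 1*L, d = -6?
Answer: -391134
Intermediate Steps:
r(L, W) = L
M(E, S) = -11 + 5*E*S (M(E, S) = 5*E*S - 11 = -11 + 5*E*S)
((68 + 214)*(-92 + M(d, r(-1, 2))))*19 = ((68 + 214)*(-92 + (-11 + 5*(-6)*(-1))))*19 = (282*(-92 + (-11 + 30)))*19 = (282*(-92 + 19))*19 = (282*(-73))*19 = -20586*19 = -391134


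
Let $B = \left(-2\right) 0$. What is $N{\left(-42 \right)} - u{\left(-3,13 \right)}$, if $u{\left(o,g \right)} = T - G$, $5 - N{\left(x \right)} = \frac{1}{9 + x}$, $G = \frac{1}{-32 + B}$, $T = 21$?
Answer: $- \frac{16897}{1056} \approx -16.001$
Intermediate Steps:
$B = 0$
$G = - \frac{1}{32}$ ($G = \frac{1}{-32 + 0} = \frac{1}{-32} = - \frac{1}{32} \approx -0.03125$)
$N{\left(x \right)} = 5 - \frac{1}{9 + x}$
$u{\left(o,g \right)} = \frac{673}{32}$ ($u{\left(o,g \right)} = 21 - - \frac{1}{32} = 21 + \frac{1}{32} = \frac{673}{32}$)
$N{\left(-42 \right)} - u{\left(-3,13 \right)} = \frac{44 + 5 \left(-42\right)}{9 - 42} - \frac{673}{32} = \frac{44 - 210}{-33} - \frac{673}{32} = \left(- \frac{1}{33}\right) \left(-166\right) - \frac{673}{32} = \frac{166}{33} - \frac{673}{32} = - \frac{16897}{1056}$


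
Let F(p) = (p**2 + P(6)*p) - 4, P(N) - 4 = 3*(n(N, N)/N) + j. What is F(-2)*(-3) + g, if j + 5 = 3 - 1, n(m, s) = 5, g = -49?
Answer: -28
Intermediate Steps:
j = -3 (j = -5 + (3 - 1) = -5 + 2 = -3)
P(N) = 1 + 15/N (P(N) = 4 + (3*(5/N) - 3) = 4 + (15/N - 3) = 4 + (-3 + 15/N) = 1 + 15/N)
F(p) = -4 + p**2 + 7*p/2 (F(p) = (p**2 + ((15 + 6)/6)*p) - 4 = (p**2 + ((1/6)*21)*p) - 4 = (p**2 + 7*p/2) - 4 = -4 + p**2 + 7*p/2)
F(-2)*(-3) + g = (-4 + (-2)**2 + (7/2)*(-2))*(-3) - 49 = (-4 + 4 - 7)*(-3) - 49 = -7*(-3) - 49 = 21 - 49 = -28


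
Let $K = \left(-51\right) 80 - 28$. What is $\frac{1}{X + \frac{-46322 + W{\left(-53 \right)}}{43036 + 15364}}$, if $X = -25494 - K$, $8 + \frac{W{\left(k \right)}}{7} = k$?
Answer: $- \frac{58400}{1248989149} \approx -4.6758 \cdot 10^{-5}$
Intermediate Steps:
$K = -4108$ ($K = -4080 - 28 = -4108$)
$W{\left(k \right)} = -56 + 7 k$
$X = -21386$ ($X = -25494 - -4108 = -25494 + 4108 = -21386$)
$\frac{1}{X + \frac{-46322 + W{\left(-53 \right)}}{43036 + 15364}} = \frac{1}{-21386 + \frac{-46322 + \left(-56 + 7 \left(-53\right)\right)}{43036 + 15364}} = \frac{1}{-21386 + \frac{-46322 - 427}{58400}} = \frac{1}{-21386 + \left(-46322 - 427\right) \frac{1}{58400}} = \frac{1}{-21386 - \frac{46749}{58400}} = \frac{1}{- \frac{1248989149}{58400}} = - \frac{58400}{1248989149}$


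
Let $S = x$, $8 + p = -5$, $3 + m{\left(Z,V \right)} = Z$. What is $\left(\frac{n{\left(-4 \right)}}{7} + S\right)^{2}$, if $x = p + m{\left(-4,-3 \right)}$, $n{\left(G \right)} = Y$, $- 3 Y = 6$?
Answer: $\frac{20164}{49} \approx 411.51$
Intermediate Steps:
$Y = -2$ ($Y = \left(- \frac{1}{3}\right) 6 = -2$)
$m{\left(Z,V \right)} = -3 + Z$
$n{\left(G \right)} = -2$
$p = -13$ ($p = -8 - 5 = -13$)
$x = -20$ ($x = -13 - 7 = -20$)
$S = -20$
$\left(\frac{n{\left(-4 \right)}}{7} + S\right)^{2} = \left(- \frac{2}{7} - 20\right)^{2} = \left(- \frac{142}{7}\right)^{2} = \frac{20164}{49}$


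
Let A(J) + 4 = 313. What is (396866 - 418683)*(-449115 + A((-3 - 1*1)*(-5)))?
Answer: 9791600502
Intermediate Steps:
A(J) = 309 (A(J) = -4 + 313 = 309)
(396866 - 418683)*(-449115 + A((-3 - 1*1)*(-5))) = (396866 - 418683)*(-449115 + 309) = -21817*(-448806) = 9791600502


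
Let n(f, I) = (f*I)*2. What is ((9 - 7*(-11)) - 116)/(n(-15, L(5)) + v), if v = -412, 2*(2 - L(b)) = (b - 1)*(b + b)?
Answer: -15/64 ≈ -0.23438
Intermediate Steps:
L(b) = 2 - b*(-1 + b) (L(b) = 2 - (b - 1)*(b + b)/2 = 2 - (-1 + b)*2*b/2 = 2 - b*(-1 + b))
n(f, I) = 2*I*f (n(f, I) = (I*f)*2 = 2*I*f)
((9 - 7*(-11)) - 116)/(n(-15, L(5)) + v) = ((9 - 7*(-11)) - 116)/(2*(2 + 5 - 1*5²)*(-15) - 412) = ((9 + 77) - 116)/(2*(2 + 5 - 1*25)*(-15) - 412) = (86 - 116)/(2*(2 + 5 - 25)*(-15) - 412) = -30/(2*(-18)*(-15) - 412) = -30/(540 - 412) = -30/128 = -30*1/128 = -15/64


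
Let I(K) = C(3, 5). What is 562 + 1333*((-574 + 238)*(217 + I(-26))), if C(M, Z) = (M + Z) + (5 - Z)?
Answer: -100774238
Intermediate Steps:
C(M, Z) = 5 + M
I(K) = 8 (I(K) = 5 + 3 = 8)
562 + 1333*((-574 + 238)*(217 + I(-26))) = 562 + 1333*((-574 + 238)*(217 + 8)) = 562 + 1333*(-336*225) = 562 + 1333*(-75600) = 562 - 100774800 = -100774238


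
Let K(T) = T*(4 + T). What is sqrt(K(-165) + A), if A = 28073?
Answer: sqrt(54638) ≈ 233.75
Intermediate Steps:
sqrt(K(-165) + A) = sqrt(-165*(4 - 165) + 28073) = sqrt(-165*(-161) + 28073) = sqrt(26565 + 28073) = sqrt(54638)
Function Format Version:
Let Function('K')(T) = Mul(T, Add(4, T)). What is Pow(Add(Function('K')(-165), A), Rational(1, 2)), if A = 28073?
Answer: Pow(54638, Rational(1, 2)) ≈ 233.75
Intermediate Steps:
Pow(Add(Function('K')(-165), A), Rational(1, 2)) = Pow(Add(Mul(-165, Add(4, -165)), 28073), Rational(1, 2)) = Pow(Add(Mul(-165, -161), 28073), Rational(1, 2)) = Pow(Add(26565, 28073), Rational(1, 2)) = Pow(54638, Rational(1, 2))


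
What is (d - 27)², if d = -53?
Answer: 6400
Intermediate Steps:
(d - 27)² = (-53 - 27)² = (-80)² = 6400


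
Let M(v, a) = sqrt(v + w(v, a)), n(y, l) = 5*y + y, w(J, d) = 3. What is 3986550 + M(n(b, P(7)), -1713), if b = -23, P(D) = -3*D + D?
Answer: 3986550 + 3*I*sqrt(15) ≈ 3.9866e+6 + 11.619*I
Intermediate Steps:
P(D) = -2*D
n(y, l) = 6*y
M(v, a) = sqrt(3 + v) (M(v, a) = sqrt(v + 3) = sqrt(3 + v))
3986550 + M(n(b, P(7)), -1713) = 3986550 + sqrt(3 + 6*(-23)) = 3986550 + sqrt(3 - 138) = 3986550 + sqrt(-135) = 3986550 + 3*I*sqrt(15)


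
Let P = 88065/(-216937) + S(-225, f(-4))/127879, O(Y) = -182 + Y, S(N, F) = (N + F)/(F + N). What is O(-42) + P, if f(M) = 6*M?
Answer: -6225399250750/27741686623 ≈ -224.41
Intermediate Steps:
S(N, F) = 1 (S(N, F) = (F + N)/(F + N) = 1)
P = -11261447198/27741686623 (P = 88065/(-216937) + 1/127879 = 88065*(-1/216937) + 1*(1/127879) = -88065/216937 + 1/127879 = -11261447198/27741686623 ≈ -0.40594)
O(-42) + P = (-182 - 42) - 11261447198/27741686623 = -224 - 11261447198/27741686623 = -6225399250750/27741686623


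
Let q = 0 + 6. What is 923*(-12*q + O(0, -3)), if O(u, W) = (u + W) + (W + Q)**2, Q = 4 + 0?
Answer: -68302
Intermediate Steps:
Q = 4
O(u, W) = W + u + (4 + W)**2 (O(u, W) = (u + W) + (W + 4)**2 = (W + u) + (4 + W)**2 = W + u + (4 + W)**2)
q = 6
923*(-12*q + O(0, -3)) = 923*(-12*6 + (-3 + 0 + (4 - 3)**2)) = 923*(-72 + (-3 + 0 + 1**2)) = 923*(-72 + (-3 + 0 + 1)) = 923*(-72 - 2) = 923*(-74) = -68302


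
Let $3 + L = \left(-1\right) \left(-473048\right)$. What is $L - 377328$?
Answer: $95717$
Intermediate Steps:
$L = 473045$ ($L = -3 - -473048 = -3 + 473048 = 473045$)
$L - 377328 = 473045 - 377328 = 95717$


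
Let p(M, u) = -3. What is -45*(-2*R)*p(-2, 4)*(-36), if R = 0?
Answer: 0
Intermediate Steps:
-45*(-2*R)*p(-2, 4)*(-36) = -45*(-2*0)*(-3)*(-36) = -0*(-3)*(-36) = -45*0*(-36) = 0*(-36) = 0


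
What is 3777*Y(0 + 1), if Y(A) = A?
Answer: 3777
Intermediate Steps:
3777*Y(0 + 1) = 3777*(0 + 1) = 3777*1 = 3777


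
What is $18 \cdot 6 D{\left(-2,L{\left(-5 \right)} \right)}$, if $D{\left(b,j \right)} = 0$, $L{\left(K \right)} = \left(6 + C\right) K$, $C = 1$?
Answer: $0$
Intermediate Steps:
$L{\left(K \right)} = 7 K$ ($L{\left(K \right)} = \left(6 + 1\right) K = 7 K$)
$18 \cdot 6 D{\left(-2,L{\left(-5 \right)} \right)} = 18 \cdot 6 \cdot 0 = 108 \cdot 0 = 0$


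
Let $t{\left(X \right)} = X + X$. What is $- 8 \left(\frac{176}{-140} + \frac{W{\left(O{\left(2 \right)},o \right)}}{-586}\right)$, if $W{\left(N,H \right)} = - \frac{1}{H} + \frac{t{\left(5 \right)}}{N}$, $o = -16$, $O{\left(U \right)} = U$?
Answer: $\frac{415379}{41020} \approx 10.126$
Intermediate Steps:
$t{\left(X \right)} = 2 X$
$W{\left(N,H \right)} = - \frac{1}{H} + \frac{10}{N}$ ($W{\left(N,H \right)} = - \frac{1}{H} + \frac{2 \cdot 5}{N} = - \frac{1}{H} + \frac{10}{N}$)
$- 8 \left(\frac{176}{-140} + \frac{W{\left(O{\left(2 \right)},o \right)}}{-586}\right) = - 8 \left(\frac{176}{-140} + \frac{- \frac{1}{-16} + \frac{10}{2}}{-586}\right) = - 8 \left(176 \left(- \frac{1}{140}\right) + \left(\left(-1\right) \left(- \frac{1}{16}\right) + 10 \cdot \frac{1}{2}\right) \left(- \frac{1}{586}\right)\right) = - 8 \left(- \frac{44}{35} + \left(\frac{1}{16} + 5\right) \left(- \frac{1}{586}\right)\right) = - 8 \left(- \frac{44}{35} + \frac{81}{16} \left(- \frac{1}{586}\right)\right) = - 8 \left(- \frac{44}{35} - \frac{81}{9376}\right) = \left(-8\right) \left(- \frac{415379}{328160}\right) = \frac{415379}{41020}$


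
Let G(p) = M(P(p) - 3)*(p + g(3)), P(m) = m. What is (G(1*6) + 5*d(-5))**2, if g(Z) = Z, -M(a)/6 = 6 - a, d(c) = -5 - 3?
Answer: 40804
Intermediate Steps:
d(c) = -8
M(a) = -36 + 6*a (M(a) = -6*(6 - a) = -36 + 6*a)
G(p) = (-54 + 6*p)*(3 + p) (G(p) = (-36 + 6*(p - 3))*(p + 3) = (-36 + 6*(-3 + p))*(3 + p) = (-36 + (-18 + 6*p))*(3 + p) = (-54 + 6*p)*(3 + p))
(G(1*6) + 5*d(-5))**2 = (6*(-9 + 1*6)*(3 + 1*6) + 5*(-8))**2 = (6*(-9 + 6)*(3 + 6) - 40)**2 = (6*(-3)*9 - 40)**2 = (-162 - 40)**2 = (-202)**2 = 40804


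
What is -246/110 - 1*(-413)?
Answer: 22592/55 ≈ 410.76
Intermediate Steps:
-246/110 - 1*(-413) = -246*1/110 + 413 = -123/55 + 413 = 22592/55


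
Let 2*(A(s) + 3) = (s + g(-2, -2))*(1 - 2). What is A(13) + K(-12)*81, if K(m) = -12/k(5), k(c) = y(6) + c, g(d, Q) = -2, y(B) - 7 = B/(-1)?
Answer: -341/2 ≈ -170.50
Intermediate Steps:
y(B) = 7 - B (y(B) = 7 + B/(-1) = 7 + B*(-1) = 7 - B)
k(c) = 1 + c (k(c) = (7 - 1*6) + c = (7 - 6) + c = 1 + c)
K(m) = -2 (K(m) = -12/(1 + 5) = -12/6 = -12*⅙ = -2)
A(s) = -2 - s/2 (A(s) = -3 + ((s - 2)*(1 - 2))/2 = -3 + ((-2 + s)*(-1))/2 = -3 + (2 - s)/2 = -3 + (1 - s/2) = -2 - s/2)
A(13) + K(-12)*81 = (-2 - ½*13) - 2*81 = (-2 - 13/2) - 162 = -17/2 - 162 = -341/2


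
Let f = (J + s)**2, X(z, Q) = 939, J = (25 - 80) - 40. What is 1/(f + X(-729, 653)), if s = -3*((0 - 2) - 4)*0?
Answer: 1/9964 ≈ 0.00010036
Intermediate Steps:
J = -95 (J = -55 - 40 = -95)
s = 0 (s = -3*(-2 - 4)*0 = -3*(-6)*0 = 18*0 = 0)
f = 9025 (f = (-95 + 0)**2 = (-95)**2 = 9025)
1/(f + X(-729, 653)) = 1/(9025 + 939) = 1/9964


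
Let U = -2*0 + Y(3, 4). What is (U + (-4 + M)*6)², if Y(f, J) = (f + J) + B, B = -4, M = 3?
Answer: 9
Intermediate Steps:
Y(f, J) = -4 + J + f (Y(f, J) = (f + J) - 4 = (J + f) - 4 = -4 + J + f)
U = 3 (U = -2*0 + (-4 + 4 + 3) = 0 + 3 = 3)
(U + (-4 + M)*6)² = (3 + (-4 + 3)*6)² = (3 - 1*6)² = (3 - 6)² = (-3)² = 9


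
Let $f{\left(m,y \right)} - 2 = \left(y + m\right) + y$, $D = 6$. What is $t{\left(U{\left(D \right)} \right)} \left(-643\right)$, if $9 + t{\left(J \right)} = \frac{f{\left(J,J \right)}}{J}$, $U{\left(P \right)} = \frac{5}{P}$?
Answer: $\frac{11574}{5} \approx 2314.8$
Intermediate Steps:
$f{\left(m,y \right)} = 2 + m + 2 y$ ($f{\left(m,y \right)} = 2 + \left(\left(y + m\right) + y\right) = 2 + \left(\left(m + y\right) + y\right) = 2 + \left(m + 2 y\right) = 2 + m + 2 y$)
$t{\left(J \right)} = -9 + \frac{2 + 3 J}{J}$ ($t{\left(J \right)} = -9 + \frac{2 + J + 2 J}{J} = -9 + \frac{2 + 3 J}{J}$)
$t{\left(U{\left(D \right)} \right)} \left(-643\right) = \left(-6 + \frac{2}{5 \cdot \frac{1}{6}}\right) \left(-643\right) = \left(-6 + \frac{2}{\frac{5}{6}}\right) \left(-643\right) = \left(-6 + 2 \cdot \frac{6}{5}\right) \left(-643\right) = \left(-6 + \frac{12}{5}\right) \left(-643\right) = \left(- \frac{18}{5}\right) \left(-643\right) = \frac{11574}{5}$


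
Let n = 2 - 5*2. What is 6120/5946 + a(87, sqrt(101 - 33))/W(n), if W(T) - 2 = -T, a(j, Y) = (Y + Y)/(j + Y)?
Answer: 38187712/37167455 + 174*sqrt(17)/37505 ≈ 1.0466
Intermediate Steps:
a(j, Y) = 2*Y/(Y + j) (a(j, Y) = (2*Y)/(Y + j) = 2*Y/(Y + j))
n = -8 (n = 2 - 10 = -8)
W(T) = 2 - T
6120/5946 + a(87, sqrt(101 - 33))/W(n) = 6120/5946 + (2*sqrt(101 - 33)/(sqrt(101 - 33) + 87))/(2 - 1*(-8)) = 6120*(1/5946) + (2*sqrt(68)/(sqrt(68) + 87))/(2 + 8) = 1020/991 + (2*(2*sqrt(17))/(2*sqrt(17) + 87))/10 = 1020/991 + (2*(2*sqrt(17))/(87 + 2*sqrt(17)))*(1/10) = 1020/991 + (4*sqrt(17)/(87 + 2*sqrt(17)))*(1/10) = 1020/991 + 2*sqrt(17)/(5*(87 + 2*sqrt(17)))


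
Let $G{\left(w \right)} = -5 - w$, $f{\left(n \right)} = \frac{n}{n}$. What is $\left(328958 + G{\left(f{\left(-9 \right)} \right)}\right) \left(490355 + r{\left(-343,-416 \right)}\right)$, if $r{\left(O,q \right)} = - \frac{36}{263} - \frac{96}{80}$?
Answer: $\frac{212113205919784}{1315} \approx 1.613 \cdot 10^{11}$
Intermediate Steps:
$f{\left(n \right)} = 1$
$r{\left(O,q \right)} = - \frac{1758}{1315}$ ($r{\left(O,q \right)} = \left(-36\right) \frac{1}{263} - \frac{6}{5} = - \frac{36}{263} - \frac{6}{5} = - \frac{1758}{1315}$)
$\left(328958 + G{\left(f{\left(-9 \right)} \right)}\right) \left(490355 + r{\left(-343,-416 \right)}\right) = \left(328958 - 6\right) \left(490355 - \frac{1758}{1315}\right) = \left(328958 - 6\right) \frac{644815067}{1315} = 328952 \cdot \frac{644815067}{1315} = \frac{212113205919784}{1315}$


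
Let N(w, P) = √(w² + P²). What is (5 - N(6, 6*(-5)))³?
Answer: 14165 - 6066*√26 ≈ -16766.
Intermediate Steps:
N(w, P) = √(P² + w²)
(5 - N(6, 6*(-5)))³ = (5 - √((6*(-5))² + 6²))³ = (5 - √((-30)² + 36))³ = (5 - √(900 + 36))³ = (5 - √936)³ = (5 - 6*√26)³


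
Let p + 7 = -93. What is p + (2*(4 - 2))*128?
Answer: 412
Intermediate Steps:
p = -100 (p = -7 - 93 = -100)
p + (2*(4 - 2))*128 = -100 + (2*(4 - 2))*128 = -100 + (2*2)*128 = -100 + 4*128 = -100 + 512 = 412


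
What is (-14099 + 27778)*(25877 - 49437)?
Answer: -322277240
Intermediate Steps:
(-14099 + 27778)*(25877 - 49437) = 13679*(-23560) = -322277240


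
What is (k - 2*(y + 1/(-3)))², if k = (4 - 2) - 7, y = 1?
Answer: 361/9 ≈ 40.111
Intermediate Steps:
k = -5 (k = 2 - 7 = -5)
(k - 2*(y + 1/(-3)))² = (-5 - 2*(1 + 1/(-3)))² = (-5 - 2*(1 - ⅓))² = (-5 - 2*⅔)² = (-5 - 4/3)² = (-19/3)² = 361/9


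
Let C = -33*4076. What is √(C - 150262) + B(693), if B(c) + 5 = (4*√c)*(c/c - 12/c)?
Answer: -5 + 908*√77/77 + I*√284770 ≈ 98.476 + 533.64*I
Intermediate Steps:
C = -134508
B(c) = -5 + 4*√c*(1 - 12/c) (B(c) = -5 + (4*√c)*(c/c - 12/c) = -5 + (4*√c)*(1 - 12/c) = -5 + 4*√c*(1 - 12/c))
√(C - 150262) + B(693) = √(-134508 - 150262) + (-5 - 16*√77/77 + 4*√693) = √(-284770) + (-5 - 16*√77/77 + 4*(3*√77)) = I*√284770 + (-5 - 16*√77/77 + 12*√77) = I*√284770 + (-5 + 908*√77/77) = -5 + 908*√77/77 + I*√284770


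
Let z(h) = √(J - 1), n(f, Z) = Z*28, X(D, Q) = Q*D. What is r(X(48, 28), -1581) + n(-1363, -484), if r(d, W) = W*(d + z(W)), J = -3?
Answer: -2138416 - 3162*I ≈ -2.1384e+6 - 3162.0*I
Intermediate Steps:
X(D, Q) = D*Q
n(f, Z) = 28*Z
z(h) = 2*I (z(h) = √(-3 - 1) = √(-4) = 2*I)
r(d, W) = W*(d + 2*I)
r(X(48, 28), -1581) + n(-1363, -484) = -1581*(48*28 + 2*I) + 28*(-484) = -1581*(1344 + 2*I) - 13552 = (-2124864 - 3162*I) - 13552 = -2138416 - 3162*I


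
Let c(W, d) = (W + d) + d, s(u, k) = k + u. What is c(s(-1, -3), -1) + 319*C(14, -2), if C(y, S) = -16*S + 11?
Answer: 13711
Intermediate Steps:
c(W, d) = W + 2*d
C(y, S) = 11 - 16*S
c(s(-1, -3), -1) + 319*C(14, -2) = ((-3 - 1) + 2*(-1)) + 319*(11 - 16*(-2)) = (-4 - 2) + 319*(11 + 32) = -6 + 319*43 = -6 + 13717 = 13711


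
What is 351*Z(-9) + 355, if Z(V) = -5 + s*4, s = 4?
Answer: 4216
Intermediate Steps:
Z(V) = 11 (Z(V) = -5 + 4*4 = -5 + 16 = 11)
351*Z(-9) + 355 = 351*11 + 355 = 3861 + 355 = 4216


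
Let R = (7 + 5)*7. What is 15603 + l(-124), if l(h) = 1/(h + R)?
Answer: 624119/40 ≈ 15603.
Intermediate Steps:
R = 84 (R = 12*7 = 84)
l(h) = 1/(84 + h) (l(h) = 1/(h + 84) = 1/(84 + h))
15603 + l(-124) = 15603 + 1/(84 - 124) = 15603 + 1/(-40) = 15603 - 1/40 = 624119/40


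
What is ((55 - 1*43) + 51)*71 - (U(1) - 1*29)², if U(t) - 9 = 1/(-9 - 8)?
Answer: 1176416/289 ≈ 4070.6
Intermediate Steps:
U(t) = 152/17 (U(t) = 9 + 1/(-9 - 8) = 9 + 1/(-17) = 9 - 1/17 = 152/17)
((55 - 1*43) + 51)*71 - (U(1) - 1*29)² = ((55 - 1*43) + 51)*71 - (152/17 - 1*29)² = ((55 - 43) + 51)*71 - (152/17 - 29)² = (12 + 51)*71 - (-341/17)² = 63*71 - 1*116281/289 = 4473 - 116281/289 = 1176416/289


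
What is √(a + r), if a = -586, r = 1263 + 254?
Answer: 7*√19 ≈ 30.512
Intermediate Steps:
r = 1517
√(a + r) = √(-586 + 1517) = √931 = 7*√19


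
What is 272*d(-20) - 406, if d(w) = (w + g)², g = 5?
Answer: 60794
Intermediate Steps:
d(w) = (5 + w)² (d(w) = (w + 5)² = (5 + w)²)
272*d(-20) - 406 = 272*(5 - 20)² - 406 = 272*(-15)² - 406 = 272*225 - 406 = 61200 - 406 = 60794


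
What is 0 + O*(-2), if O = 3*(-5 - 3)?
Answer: 48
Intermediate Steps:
O = -24 (O = 3*(-8) = -24)
0 + O*(-2) = 0 - 24*(-2) = 0 + 48 = 48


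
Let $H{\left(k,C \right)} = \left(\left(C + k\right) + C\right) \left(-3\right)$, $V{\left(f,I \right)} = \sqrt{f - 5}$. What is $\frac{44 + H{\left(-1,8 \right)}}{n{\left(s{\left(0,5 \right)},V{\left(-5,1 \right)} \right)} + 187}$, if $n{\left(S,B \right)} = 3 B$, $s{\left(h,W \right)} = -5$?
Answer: $\frac{i}{- 187 i + 3 \sqrt{10}} \approx -0.0053339 + 0.0002706 i$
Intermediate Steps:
$V{\left(f,I \right)} = \sqrt{-5 + f}$
$H{\left(k,C \right)} = - 6 C - 3 k$ ($H{\left(k,C \right)} = \left(k + 2 C\right) \left(-3\right) = - 6 C - 3 k$)
$\frac{44 + H{\left(-1,8 \right)}}{n{\left(s{\left(0,5 \right)},V{\left(-5,1 \right)} \right)} + 187} = \frac{44 - 45}{3 \sqrt{-5 - 5} + 187} = \frac{44 + \left(-48 + 3\right)}{3 \sqrt{-10} + 187} = \frac{44 - 45}{3 i \sqrt{10} + 187} = - \frac{1}{3 i \sqrt{10} + 187} = - \frac{1}{187 + 3 i \sqrt{10}}$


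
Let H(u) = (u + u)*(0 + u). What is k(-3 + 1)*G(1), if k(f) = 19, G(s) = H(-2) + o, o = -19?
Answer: -209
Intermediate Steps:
H(u) = 2*u**2 (H(u) = (2*u)*u = 2*u**2)
G(s) = -11 (G(s) = 2*(-2)**2 - 19 = 2*4 - 19 = 8 - 19 = -11)
k(-3 + 1)*G(1) = 19*(-11) = -209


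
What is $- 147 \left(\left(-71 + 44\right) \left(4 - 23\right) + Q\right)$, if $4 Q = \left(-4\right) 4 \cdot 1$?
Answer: $-74823$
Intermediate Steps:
$Q = -4$ ($Q = \frac{\left(-4\right) 4 \cdot 1}{4} = \frac{\left(-16\right) 1}{4} = \frac{1}{4} \left(-16\right) = -4$)
$- 147 \left(\left(-71 + 44\right) \left(4 - 23\right) + Q\right) = - 147 \left(\left(-71 + 44\right) \left(4 - 23\right) - 4\right) = - 147 \left(\left(-27\right) \left(-19\right) - 4\right) = - 147 \left(513 - 4\right) = \left(-147\right) 509 = -74823$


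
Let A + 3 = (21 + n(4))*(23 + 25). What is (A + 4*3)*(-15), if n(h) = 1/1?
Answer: -15975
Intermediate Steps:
n(h) = 1
A = 1053 (A = -3 + (21 + 1)*(23 + 25) = -3 + 22*48 = -3 + 1056 = 1053)
(A + 4*3)*(-15) = (1053 + 4*3)*(-15) = (1053 + 12)*(-15) = 1065*(-15) = -15975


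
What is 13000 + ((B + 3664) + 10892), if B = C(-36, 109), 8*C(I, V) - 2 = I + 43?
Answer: 220457/8 ≈ 27557.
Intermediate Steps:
C(I, V) = 45/8 + I/8 (C(I, V) = ¼ + (I + 43)/8 = ¼ + (43 + I)/8 = ¼ + (43/8 + I/8) = 45/8 + I/8)
B = 9/8 (B = 45/8 + (⅛)*(-36) = 45/8 - 9/2 = 9/8 ≈ 1.1250)
13000 + ((B + 3664) + 10892) = 13000 + ((9/8 + 3664) + 10892) = 13000 + (29321/8 + 10892) = 13000 + 116457/8 = 220457/8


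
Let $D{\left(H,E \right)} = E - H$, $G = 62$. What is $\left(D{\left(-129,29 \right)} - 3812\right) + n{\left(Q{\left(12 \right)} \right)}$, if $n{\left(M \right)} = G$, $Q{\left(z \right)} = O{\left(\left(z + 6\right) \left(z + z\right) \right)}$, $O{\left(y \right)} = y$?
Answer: $-3592$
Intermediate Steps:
$Q{\left(z \right)} = 2 z \left(6 + z\right)$ ($Q{\left(z \right)} = \left(z + 6\right) \left(z + z\right) = \left(6 + z\right) 2 z = 2 z \left(6 + z\right)$)
$n{\left(M \right)} = 62$
$\left(D{\left(-129,29 \right)} - 3812\right) + n{\left(Q{\left(12 \right)} \right)} = \left(\left(29 - -129\right) - 3812\right) + 62 = \left(\left(29 + 129\right) - 3812\right) + 62 = \left(158 - 3812\right) + 62 = -3654 + 62 = -3592$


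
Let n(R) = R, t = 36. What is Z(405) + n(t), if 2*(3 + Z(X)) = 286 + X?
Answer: 757/2 ≈ 378.50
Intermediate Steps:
Z(X) = 140 + X/2 (Z(X) = -3 + (286 + X)/2 = -3 + (143 + X/2) = 140 + X/2)
Z(405) + n(t) = (140 + (½)*405) + 36 = (140 + 405/2) + 36 = 685/2 + 36 = 757/2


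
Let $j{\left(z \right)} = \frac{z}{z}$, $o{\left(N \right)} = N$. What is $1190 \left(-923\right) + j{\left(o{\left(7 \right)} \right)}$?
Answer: $-1098369$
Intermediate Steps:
$j{\left(z \right)} = 1$
$1190 \left(-923\right) + j{\left(o{\left(7 \right)} \right)} = 1190 \left(-923\right) + 1 = -1098370 + 1 = -1098369$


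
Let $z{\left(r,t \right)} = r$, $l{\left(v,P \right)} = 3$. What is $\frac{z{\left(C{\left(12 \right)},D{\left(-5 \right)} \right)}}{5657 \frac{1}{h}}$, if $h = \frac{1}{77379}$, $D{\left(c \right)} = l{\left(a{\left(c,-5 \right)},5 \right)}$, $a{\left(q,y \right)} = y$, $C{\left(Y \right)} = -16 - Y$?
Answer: $- \frac{28}{437733003} \approx -6.3966 \cdot 10^{-8}$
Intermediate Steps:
$D{\left(c \right)} = 3$
$h = \frac{1}{77379} \approx 1.2923 \cdot 10^{-5}$
$\frac{z{\left(C{\left(12 \right)},D{\left(-5 \right)} \right)}}{5657 \frac{1}{h}} = \frac{-16 - 12}{5657 \frac{1}{\frac{1}{77379}}} = \frac{-16 - 12}{5657 \cdot 77379} = - \frac{28}{437733003}$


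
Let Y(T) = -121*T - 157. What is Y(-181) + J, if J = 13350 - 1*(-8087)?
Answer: 43181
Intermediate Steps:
Y(T) = -157 - 121*T
J = 21437 (J = 13350 + 8087 = 21437)
Y(-181) + J = (-157 - 121*(-181)) + 21437 = (-157 + 21901) + 21437 = 21744 + 21437 = 43181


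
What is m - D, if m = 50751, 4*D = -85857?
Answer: 288861/4 ≈ 72215.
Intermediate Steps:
D = -85857/4 (D = (¼)*(-85857) = -85857/4 ≈ -21464.)
m - D = 50751 - 1*(-85857/4) = 50751 + 85857/4 = 288861/4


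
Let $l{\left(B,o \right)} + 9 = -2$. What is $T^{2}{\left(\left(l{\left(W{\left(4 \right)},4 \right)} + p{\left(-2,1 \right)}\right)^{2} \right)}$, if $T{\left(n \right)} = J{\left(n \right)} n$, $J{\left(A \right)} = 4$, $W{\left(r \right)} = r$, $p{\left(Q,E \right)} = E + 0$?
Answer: $160000$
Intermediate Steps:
$p{\left(Q,E \right)} = E$
$l{\left(B,o \right)} = -11$ ($l{\left(B,o \right)} = -9 - 2 = -11$)
$T{\left(n \right)} = 4 n$
$T^{2}{\left(\left(l{\left(W{\left(4 \right)},4 \right)} + p{\left(-2,1 \right)}\right)^{2} \right)} = \left(4 \left(-11 + 1\right)^{2}\right)^{2} = \left(4 \left(-10\right)^{2}\right)^{2} = \left(4 \cdot 100\right)^{2} = 400^{2} = 160000$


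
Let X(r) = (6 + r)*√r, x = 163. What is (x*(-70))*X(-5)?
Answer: -11410*I*√5 ≈ -25514.0*I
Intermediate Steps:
X(r) = √r*(6 + r)
(x*(-70))*X(-5) = (163*(-70))*(√(-5)*(6 - 5)) = -11410*I*√5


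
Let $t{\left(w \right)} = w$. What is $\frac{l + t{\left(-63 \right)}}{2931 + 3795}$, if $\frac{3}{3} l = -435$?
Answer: $- \frac{83}{1121} \approx -0.074041$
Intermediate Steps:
$l = -435$
$\frac{l + t{\left(-63 \right)}}{2931 + 3795} = \frac{-435 - 63}{2931 + 3795} = - \frac{498}{6726} = \left(-498\right) \frac{1}{6726} = - \frac{83}{1121}$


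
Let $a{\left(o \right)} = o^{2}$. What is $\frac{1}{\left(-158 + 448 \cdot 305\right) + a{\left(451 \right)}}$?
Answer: $\frac{1}{339883} \approx 2.9422 \cdot 10^{-6}$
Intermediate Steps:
$\frac{1}{\left(-158 + 448 \cdot 305\right) + a{\left(451 \right)}} = \frac{1}{\left(-158 + 448 \cdot 305\right) + 451^{2}} = \frac{1}{\left(-158 + 136640\right) + 203401} = \frac{1}{136482 + 203401} = \frac{1}{339883}$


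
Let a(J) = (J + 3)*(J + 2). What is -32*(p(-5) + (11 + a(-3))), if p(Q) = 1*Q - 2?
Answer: -128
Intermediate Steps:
a(J) = (2 + J)*(3 + J) (a(J) = (3 + J)*(2 + J) = (2 + J)*(3 + J))
p(Q) = -2 + Q (p(Q) = Q - 2 = -2 + Q)
-32*(p(-5) + (11 + a(-3))) = -32*((-2 - 5) + (11 + (6 + (-3)² + 5*(-3)))) = -32*(-7 + (11 + (6 + 9 - 15))) = -32*(-7 + (11 + 0)) = -32*(-7 + 11) = -32*4 = -128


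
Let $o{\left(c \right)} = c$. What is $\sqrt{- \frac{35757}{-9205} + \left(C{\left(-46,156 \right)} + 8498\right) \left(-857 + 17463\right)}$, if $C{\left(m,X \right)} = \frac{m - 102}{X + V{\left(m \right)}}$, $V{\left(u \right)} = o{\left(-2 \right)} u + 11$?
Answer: $\frac{\sqrt{11956392235614085}}{9205} \approx 11879.0$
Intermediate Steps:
$V{\left(u \right)} = 11 - 2 u$ ($V{\left(u \right)} = - 2 u + 11 = 11 - 2 u$)
$C{\left(m,X \right)} = \frac{-102 + m}{11 + X - 2 m}$ ($C{\left(m,X \right)} = \frac{m - 102}{X - \left(-11 + 2 m\right)} = \frac{-102 + m}{11 + X - 2 m}$)
$\sqrt{- \frac{35757}{-9205} + \left(C{\left(-46,156 \right)} + 8498\right) \left(-857 + 17463\right)} = \sqrt{- \frac{35757}{-9205} + \left(\frac{-102 - 46}{11 + 156 - -92} + 8498\right) \left(-857 + 17463\right)} = \sqrt{\left(-35757\right) \left(- \frac{1}{9205}\right) + \left(\frac{1}{11 + 156 + 92} \left(-148\right) + 8498\right) 16606} = \sqrt{\frac{35757}{9205} + \left(\frac{1}{259} \left(-148\right) + 8498\right) 16606} = \sqrt{\frac{35757}{9205} + \left(- \frac{4}{7} + 8498\right) 16606} = \sqrt{\frac{35757}{9205} + \frac{59482}{7} \cdot 16606} = \sqrt{\frac{35757}{9205} + \frac{987758092}{7}} = \sqrt{\frac{1298901926737}{9205}} = \frac{\sqrt{11956392235614085}}{9205}$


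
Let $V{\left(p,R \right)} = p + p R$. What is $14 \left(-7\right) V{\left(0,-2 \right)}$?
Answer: $0$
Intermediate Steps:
$V{\left(p,R \right)} = p + R p$
$14 \left(-7\right) V{\left(0,-2 \right)} = 14 \left(-7\right) 0 \left(1 - 2\right) = - 98 \cdot 0 \left(-1\right) = \left(-98\right) 0 = 0$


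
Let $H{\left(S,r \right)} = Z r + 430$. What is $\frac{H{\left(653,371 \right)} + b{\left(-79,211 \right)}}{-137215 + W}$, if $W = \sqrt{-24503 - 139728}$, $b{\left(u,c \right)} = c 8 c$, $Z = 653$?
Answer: $- \frac{82172712115}{18828120456} - \frac{598861 i \sqrt{164231}}{18828120456} \approx -4.3644 - 0.01289 i$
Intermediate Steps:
$b{\left(u,c \right)} = 8 c^{2}$ ($b{\left(u,c \right)} = 8 c c = 8 c^{2}$)
$H{\left(S,r \right)} = 430 + 653 r$ ($H{\left(S,r \right)} = 653 r + 430 = 430 + 653 r$)
$W = i \sqrt{164231}$ ($W = \sqrt{-164231} = i \sqrt{164231} \approx 405.25 i$)
$\frac{H{\left(653,371 \right)} + b{\left(-79,211 \right)}}{-137215 + W} = \frac{\left(430 + 653 \cdot 371\right) + 8 \cdot 211^{2}}{-137215 + i \sqrt{164231}} = \frac{\left(430 + 242263\right) + 8 \cdot 44521}{-137215 + i \sqrt{164231}} = \frac{242693 + 356168}{-137215 + i \sqrt{164231}} = \frac{598861}{-137215 + i \sqrt{164231}}$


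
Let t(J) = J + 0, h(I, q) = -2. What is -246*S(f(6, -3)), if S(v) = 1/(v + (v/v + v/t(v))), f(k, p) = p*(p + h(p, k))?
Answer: -246/17 ≈ -14.471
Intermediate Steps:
t(J) = J
f(k, p) = p*(-2 + p) (f(k, p) = p*(p - 2) = p*(-2 + p))
S(v) = 1/(2 + v) (S(v) = 1/(v + (v/v + v/v)) = 1/(v + (1 + 1)) = 1/(v + 2) = 1/(2 + v))
-246*S(f(6, -3)) = -246/(2 - 3*(-2 - 3)) = -246/(2 - 3*(-5)) = -246/(2 + 15) = -246/17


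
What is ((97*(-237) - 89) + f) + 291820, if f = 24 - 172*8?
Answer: 267390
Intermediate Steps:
f = -1352 (f = 24 - 1376 = -1352)
((97*(-237) - 89) + f) + 291820 = ((97*(-237) - 89) - 1352) + 291820 = ((-22989 - 89) - 1352) + 291820 = (-23078 - 1352) + 291820 = -24430 + 291820 = 267390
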